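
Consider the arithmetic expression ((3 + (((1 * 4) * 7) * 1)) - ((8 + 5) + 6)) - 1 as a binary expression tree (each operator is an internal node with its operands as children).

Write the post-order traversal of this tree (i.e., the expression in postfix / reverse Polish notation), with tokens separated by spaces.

Post-order on an expression tree gives postfix notation: for each operator, emit left operand, right operand, then the operator.

3 1 4 * 7 * 1 * + 8 5 + 6 + - 1 -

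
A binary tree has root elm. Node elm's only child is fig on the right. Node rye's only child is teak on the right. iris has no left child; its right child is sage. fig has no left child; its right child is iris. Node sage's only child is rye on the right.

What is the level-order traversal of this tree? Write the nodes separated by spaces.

elm fig iris sage rye teak

Level-order visits nodes level by level from the root, left to right within each level.
Level 0: elm
Level 1: fig
Level 2: iris
Level 3: sage
Level 4: rye
Level 5: teak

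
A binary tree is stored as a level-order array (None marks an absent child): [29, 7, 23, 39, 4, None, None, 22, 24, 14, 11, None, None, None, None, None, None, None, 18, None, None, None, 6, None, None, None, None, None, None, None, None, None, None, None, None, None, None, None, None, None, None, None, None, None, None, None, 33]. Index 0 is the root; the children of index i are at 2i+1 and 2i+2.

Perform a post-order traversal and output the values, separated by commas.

22, 18, 24, 39, 14, 33, 6, 11, 4, 7, 23, 29

Post-order visits the left subtree, then the right subtree, then the node.
At 29: go left to 7.
  At 7: go left to 39.
    At 39: go left to 22.
      22 is a leaf — visit 22.
    At 39: go right to 24.
      At 24: no left child.
      At 24: go right to 18.
        18 is a leaf — visit 18.
      Visit 24.
    Visit 39.
  At 7: go right to 4.
    At 4: go left to 14.
      14 is a leaf — visit 14.
    At 4: go right to 11.
      At 11: no left child.
      At 11: go right to 6.
        At 6: no left child.
        At 6: go right to 33.
          33 is a leaf — visit 33.
        Visit 6.
      Visit 11.
    Visit 4.
  Visit 7.
At 29: go right to 23.
  23 is a leaf — visit 23.
Visit 29.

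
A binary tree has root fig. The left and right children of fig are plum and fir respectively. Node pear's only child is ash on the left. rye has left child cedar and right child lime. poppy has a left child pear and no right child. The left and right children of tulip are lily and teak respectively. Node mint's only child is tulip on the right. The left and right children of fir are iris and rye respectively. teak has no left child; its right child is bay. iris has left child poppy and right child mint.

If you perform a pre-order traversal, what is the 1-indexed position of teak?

11

Pre-order visits the node, then its left subtree, then its right subtree.
Visit fig.
At fig: go left to plum.
  plum is a leaf — visit plum.
At fig: go right to fir.
  Visit fir.
  At fir: go left to iris.
    Visit iris.
    At iris: go left to poppy.
      Visit poppy.
      At poppy: go left to pear.
        Visit pear.
        At pear: go left to ash.
          ash is a leaf — visit ash.
        At pear: no right child.
      At poppy: no right child.
    At iris: go right to mint.
      Visit mint.
      At mint: no left child.
      At mint: go right to tulip.
        Visit tulip.
        At tulip: go left to lily.
          lily is a leaf — visit lily.
        At tulip: go right to teak.
          Visit teak.
          At teak: no left child.
          At teak: go right to bay.
            bay is a leaf — visit bay.
  At fir: go right to rye.
    Visit rye.
    At rye: go left to cedar.
      cedar is a leaf — visit cedar.
    At rye: go right to lime.
      lime is a leaf — visit lime.
Full pre-order sequence: fig, plum, fir, iris, poppy, pear, ash, mint, tulip, lily, teak, bay, rye, cedar, lime.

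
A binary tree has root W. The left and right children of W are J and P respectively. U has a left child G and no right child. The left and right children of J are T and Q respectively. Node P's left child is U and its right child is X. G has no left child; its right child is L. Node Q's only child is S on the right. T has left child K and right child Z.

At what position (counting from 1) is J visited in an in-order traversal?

In-order visits the left subtree, then the node, then the right subtree.
At W: go left to J.
  At J: go left to T.
    At T: go left to K.
      K is a leaf — visit K.
    Visit T.
    At T: go right to Z.
      Z is a leaf — visit Z.
  Visit J.
  At J: go right to Q.
    At Q: no left child.
    Visit Q.
    At Q: go right to S.
      S is a leaf — visit S.
Visit W.
At W: go right to P.
  At P: go left to U.
    At U: go left to G.
      At G: no left child.
      Visit G.
      At G: go right to L.
        L is a leaf — visit L.
    Visit U.
    At U: no right child.
  Visit P.
  At P: go right to X.
    X is a leaf — visit X.
Full in-order sequence: K, T, Z, J, Q, S, W, G, L, U, P, X.

4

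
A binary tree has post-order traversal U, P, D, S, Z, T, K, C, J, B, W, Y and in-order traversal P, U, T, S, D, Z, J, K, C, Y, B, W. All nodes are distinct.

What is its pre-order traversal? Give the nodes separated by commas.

Y, J, T, P, U, Z, S, D, C, K, W, B

The last element of post-order is the root; it splits in-order into left and right subtrees.
Root Y: left subtree has 9 nodes {P, U, T, S, D, Z, J, K, C}, right has 2 {B, W}.
  Root J: left subtree has 6 nodes {P, U, T, S, D, Z}, right has 2 {K, C}.
    Root T: left subtree has 2 nodes {P, U}, right has 3 {S, D, Z}.
      Root P: left subtree has 0 nodes { }, right has 1 {U}.
      Root Z: left subtree has 2 nodes {S, D}, right has 0 { }.
        Root S: left subtree has 0 nodes { }, right has 1 {D}.
    Root C: left subtree has 1 node {K}, right has 0 { }.
  Root W: left subtree has 1 node {B}, right has 0 { }.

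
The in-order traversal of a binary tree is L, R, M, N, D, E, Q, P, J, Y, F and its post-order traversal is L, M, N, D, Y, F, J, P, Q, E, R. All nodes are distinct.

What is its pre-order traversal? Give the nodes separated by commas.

R, L, E, D, N, M, Q, P, J, F, Y

The last element of post-order is the root; it splits in-order into left and right subtrees.
Root R: left subtree has 1 node {L}, right has 9 {M, N, D, E, Q, P, J, Y, F}.
  Root E: left subtree has 3 nodes {M, N, D}, right has 5 {Q, P, J, Y, F}.
    Root D: left subtree has 2 nodes {M, N}, right has 0 { }.
      Root N: left subtree has 1 node {M}, right has 0 { }.
    Root Q: left subtree has 0 nodes { }, right has 4 {P, J, Y, F}.
      Root P: left subtree has 0 nodes { }, right has 3 {J, Y, F}.
        Root J: left subtree has 0 nodes { }, right has 2 {Y, F}.
          Root F: left subtree has 1 node {Y}, right has 0 { }.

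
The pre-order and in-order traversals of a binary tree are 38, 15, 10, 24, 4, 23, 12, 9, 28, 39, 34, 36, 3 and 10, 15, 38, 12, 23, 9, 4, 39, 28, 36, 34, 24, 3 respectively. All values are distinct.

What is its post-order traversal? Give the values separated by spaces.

10 15 12 9 23 39 36 34 28 4 3 24 38

The first element of pre-order is the root; it splits in-order into left and right subtrees.
Root 38: left subtree has 2 nodes {10, 15}, right has 10 {12, 23, 9, 4, 39, 28, 36, 34, 24, 3}.
  Root 15: left subtree has 1 node {10}, right has 0 { }.
  Root 24: left subtree has 8 nodes {12, 23, 9, 4, 39, 28, 36, 34}, right has 1 {3}.
    Root 4: left subtree has 3 nodes {12, 23, 9}, right has 4 {39, 28, 36, 34}.
      Root 23: left subtree has 1 node {12}, right has 1 {9}.
      Root 28: left subtree has 1 node {39}, right has 2 {36, 34}.
        Root 34: left subtree has 1 node {36}, right has 0 { }.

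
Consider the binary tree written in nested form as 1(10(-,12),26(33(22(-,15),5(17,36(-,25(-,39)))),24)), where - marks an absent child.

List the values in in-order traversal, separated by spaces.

In-order visits the left subtree, then the node, then the right subtree.
At 1: go left to 10.
  At 10: no left child.
  Visit 10.
  At 10: go right to 12.
    12 is a leaf — visit 12.
Visit 1.
At 1: go right to 26.
  At 26: go left to 33.
    At 33: go left to 22.
      At 22: no left child.
      Visit 22.
      At 22: go right to 15.
        15 is a leaf — visit 15.
    Visit 33.
    At 33: go right to 5.
      At 5: go left to 17.
        17 is a leaf — visit 17.
      Visit 5.
      At 5: go right to 36.
        At 36: no left child.
        Visit 36.
        At 36: go right to 25.
          At 25: no left child.
          Visit 25.
          At 25: go right to 39.
            39 is a leaf — visit 39.
  Visit 26.
  At 26: go right to 24.
    24 is a leaf — visit 24.

10 12 1 22 15 33 17 5 36 25 39 26 24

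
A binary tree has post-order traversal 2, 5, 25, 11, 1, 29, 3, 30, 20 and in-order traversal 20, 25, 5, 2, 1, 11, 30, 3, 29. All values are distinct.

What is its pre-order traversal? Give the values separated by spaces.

The last element of post-order is the root; it splits in-order into left and right subtrees.
Root 20: left subtree has 0 nodes { }, right has 8 {25, 5, 2, 1, 11, 30, 3, 29}.
  Root 30: left subtree has 5 nodes {25, 5, 2, 1, 11}, right has 2 {3, 29}.
    Root 1: left subtree has 3 nodes {25, 5, 2}, right has 1 {11}.
      Root 25: left subtree has 0 nodes { }, right has 2 {5, 2}.
        Root 5: left subtree has 0 nodes { }, right has 1 {2}.
    Root 3: left subtree has 0 nodes { }, right has 1 {29}.

20 30 1 25 5 2 11 3 29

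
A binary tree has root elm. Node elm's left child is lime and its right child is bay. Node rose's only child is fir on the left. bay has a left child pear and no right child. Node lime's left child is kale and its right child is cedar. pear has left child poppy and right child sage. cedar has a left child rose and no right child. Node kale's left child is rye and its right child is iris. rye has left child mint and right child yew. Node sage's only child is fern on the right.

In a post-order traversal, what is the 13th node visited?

Post-order visits the left subtree, then the right subtree, then the node.
At elm: go left to lime.
  At lime: go left to kale.
    At kale: go left to rye.
      At rye: go left to mint.
        mint is a leaf — visit mint.
      At rye: go right to yew.
        yew is a leaf — visit yew.
      Visit rye.
    At kale: go right to iris.
      iris is a leaf — visit iris.
    Visit kale.
  At lime: go right to cedar.
    At cedar: go left to rose.
      At rose: go left to fir.
        fir is a leaf — visit fir.
      At rose: no right child.
      Visit rose.
    At cedar: no right child.
    Visit cedar.
  Visit lime.
At elm: go right to bay.
  At bay: go left to pear.
    At pear: go left to poppy.
      poppy is a leaf — visit poppy.
    At pear: go right to sage.
      At sage: no left child.
      At sage: go right to fern.
        fern is a leaf — visit fern.
      Visit sage.
    Visit pear.
  At bay: no right child.
  Visit bay.
Visit elm.
Full post-order sequence: mint, yew, rye, iris, kale, fir, rose, cedar, lime, poppy, fern, sage, pear, bay, elm.

pear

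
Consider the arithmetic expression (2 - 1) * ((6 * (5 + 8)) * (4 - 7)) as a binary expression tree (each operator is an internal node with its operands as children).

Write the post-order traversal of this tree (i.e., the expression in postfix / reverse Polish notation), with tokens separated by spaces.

Post-order on an expression tree gives postfix notation: for each operator, emit left operand, right operand, then the operator.

2 1 - 6 5 8 + * 4 7 - * *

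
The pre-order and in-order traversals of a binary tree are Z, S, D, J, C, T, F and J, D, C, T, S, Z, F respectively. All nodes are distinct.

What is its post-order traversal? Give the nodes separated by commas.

J, T, C, D, S, F, Z

The first element of pre-order is the root; it splits in-order into left and right subtrees.
Root Z: left subtree has 5 nodes {J, D, C, T, S}, right has 1 {F}.
  Root S: left subtree has 4 nodes {J, D, C, T}, right has 0 { }.
    Root D: left subtree has 1 node {J}, right has 2 {C, T}.
      Root C: left subtree has 0 nodes { }, right has 1 {T}.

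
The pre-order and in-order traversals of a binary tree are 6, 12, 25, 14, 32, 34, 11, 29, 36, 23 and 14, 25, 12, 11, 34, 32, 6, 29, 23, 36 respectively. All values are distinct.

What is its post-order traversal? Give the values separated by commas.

The first element of pre-order is the root; it splits in-order into left and right subtrees.
Root 6: left subtree has 6 nodes {14, 25, 12, 11, 34, 32}, right has 3 {29, 23, 36}.
  Root 12: left subtree has 2 nodes {14, 25}, right has 3 {11, 34, 32}.
    Root 25: left subtree has 1 node {14}, right has 0 { }.
    Root 32: left subtree has 2 nodes {11, 34}, right has 0 { }.
      Root 34: left subtree has 1 node {11}, right has 0 { }.
  Root 29: left subtree has 0 nodes { }, right has 2 {23, 36}.
    Root 36: left subtree has 1 node {23}, right has 0 { }.

14, 25, 11, 34, 32, 12, 23, 36, 29, 6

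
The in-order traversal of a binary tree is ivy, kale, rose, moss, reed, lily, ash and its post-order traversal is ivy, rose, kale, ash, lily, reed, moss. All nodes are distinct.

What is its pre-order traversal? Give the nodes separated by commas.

moss, kale, ivy, rose, reed, lily, ash

The last element of post-order is the root; it splits in-order into left and right subtrees.
Root moss: left subtree has 3 nodes {ivy, kale, rose}, right has 3 {reed, lily, ash}.
  Root kale: left subtree has 1 node {ivy}, right has 1 {rose}.
  Root reed: left subtree has 0 nodes { }, right has 2 {lily, ash}.
    Root lily: left subtree has 0 nodes { }, right has 1 {ash}.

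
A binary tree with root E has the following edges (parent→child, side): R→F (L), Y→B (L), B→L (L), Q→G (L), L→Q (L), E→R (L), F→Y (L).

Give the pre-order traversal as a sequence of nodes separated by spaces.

E R F Y B L Q G

Pre-order visits the node, then its left subtree, then its right subtree.
Visit E.
At E: go left to R.
  Visit R.
  At R: go left to F.
    Visit F.
    At F: go left to Y.
      Visit Y.
      At Y: go left to B.
        Visit B.
        At B: go left to L.
          Visit L.
          At L: go left to Q.
            Visit Q.
            At Q: go left to G.
              G is a leaf — visit G.
            At Q: no right child.
          At L: no right child.
        At B: no right child.
      At Y: no right child.
    At F: no right child.
  At R: no right child.
At E: no right child.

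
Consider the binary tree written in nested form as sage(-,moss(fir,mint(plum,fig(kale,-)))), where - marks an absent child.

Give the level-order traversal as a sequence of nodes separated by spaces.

sage moss fir mint plum fig kale

Level-order visits nodes level by level from the root, left to right within each level.
Level 0: sage
Level 1: moss
Level 2: fir, mint
Level 3: plum, fig
Level 4: kale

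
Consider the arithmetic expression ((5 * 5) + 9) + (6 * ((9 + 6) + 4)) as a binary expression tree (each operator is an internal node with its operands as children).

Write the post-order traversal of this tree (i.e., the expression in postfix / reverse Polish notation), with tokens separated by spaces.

5 5 * 9 + 6 9 6 + 4 + * +

Post-order on an expression tree gives postfix notation: for each operator, emit left operand, right operand, then the operator.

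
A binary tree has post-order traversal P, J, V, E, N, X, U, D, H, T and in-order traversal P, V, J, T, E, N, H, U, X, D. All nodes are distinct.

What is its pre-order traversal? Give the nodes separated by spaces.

T V P J H N E D U X

The last element of post-order is the root; it splits in-order into left and right subtrees.
Root T: left subtree has 3 nodes {P, V, J}, right has 6 {E, N, H, U, X, D}.
  Root V: left subtree has 1 node {P}, right has 1 {J}.
  Root H: left subtree has 2 nodes {E, N}, right has 3 {U, X, D}.
    Root N: left subtree has 1 node {E}, right has 0 { }.
    Root D: left subtree has 2 nodes {U, X}, right has 0 { }.
      Root U: left subtree has 0 nodes { }, right has 1 {X}.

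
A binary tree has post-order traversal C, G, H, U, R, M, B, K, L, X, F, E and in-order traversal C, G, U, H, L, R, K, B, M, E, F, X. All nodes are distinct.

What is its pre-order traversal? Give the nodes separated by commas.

E, L, U, G, C, H, K, R, B, M, F, X

The last element of post-order is the root; it splits in-order into left and right subtrees.
Root E: left subtree has 9 nodes {C, G, U, H, L, R, K, B, M}, right has 2 {F, X}.
  Root L: left subtree has 4 nodes {C, G, U, H}, right has 4 {R, K, B, M}.
    Root U: left subtree has 2 nodes {C, G}, right has 1 {H}.
      Root G: left subtree has 1 node {C}, right has 0 { }.
    Root K: left subtree has 1 node {R}, right has 2 {B, M}.
      Root B: left subtree has 0 nodes { }, right has 1 {M}.
  Root F: left subtree has 0 nodes { }, right has 1 {X}.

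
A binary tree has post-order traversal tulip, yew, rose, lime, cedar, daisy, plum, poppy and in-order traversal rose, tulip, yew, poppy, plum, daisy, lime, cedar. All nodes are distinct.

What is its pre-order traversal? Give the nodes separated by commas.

poppy, rose, yew, tulip, plum, daisy, cedar, lime

The last element of post-order is the root; it splits in-order into left and right subtrees.
Root poppy: left subtree has 3 nodes {rose, tulip, yew}, right has 4 {plum, daisy, lime, cedar}.
  Root rose: left subtree has 0 nodes { }, right has 2 {tulip, yew}.
    Root yew: left subtree has 1 node {tulip}, right has 0 { }.
  Root plum: left subtree has 0 nodes { }, right has 3 {daisy, lime, cedar}.
    Root daisy: left subtree has 0 nodes { }, right has 2 {lime, cedar}.
      Root cedar: left subtree has 1 node {lime}, right has 0 { }.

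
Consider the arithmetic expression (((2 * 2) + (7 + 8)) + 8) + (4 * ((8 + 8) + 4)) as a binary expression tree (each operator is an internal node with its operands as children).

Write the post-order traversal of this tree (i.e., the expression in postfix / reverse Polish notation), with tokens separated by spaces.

2 2 * 7 8 + + 8 + 4 8 8 + 4 + * +

Post-order on an expression tree gives postfix notation: for each operator, emit left operand, right operand, then the operator.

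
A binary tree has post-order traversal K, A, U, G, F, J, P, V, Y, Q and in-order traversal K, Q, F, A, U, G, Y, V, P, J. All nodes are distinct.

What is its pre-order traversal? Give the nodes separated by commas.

Q, K, Y, F, G, U, A, V, P, J

The last element of post-order is the root; it splits in-order into left and right subtrees.
Root Q: left subtree has 1 node {K}, right has 8 {F, A, U, G, Y, V, P, J}.
  Root Y: left subtree has 4 nodes {F, A, U, G}, right has 3 {V, P, J}.
    Root F: left subtree has 0 nodes { }, right has 3 {A, U, G}.
      Root G: left subtree has 2 nodes {A, U}, right has 0 { }.
        Root U: left subtree has 1 node {A}, right has 0 { }.
    Root V: left subtree has 0 nodes { }, right has 2 {P, J}.
      Root P: left subtree has 0 nodes { }, right has 1 {J}.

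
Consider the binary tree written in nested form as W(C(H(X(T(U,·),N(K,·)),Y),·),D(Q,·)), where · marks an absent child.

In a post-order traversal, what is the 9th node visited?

Q

Post-order visits the left subtree, then the right subtree, then the node.
At W: go left to C.
  At C: go left to H.
    At H: go left to X.
      At X: go left to T.
        At T: go left to U.
          U is a leaf — visit U.
        At T: no right child.
        Visit T.
      At X: go right to N.
        At N: go left to K.
          K is a leaf — visit K.
        At N: no right child.
        Visit N.
      Visit X.
    At H: go right to Y.
      Y is a leaf — visit Y.
    Visit H.
  At C: no right child.
  Visit C.
At W: go right to D.
  At D: go left to Q.
    Q is a leaf — visit Q.
  At D: no right child.
  Visit D.
Visit W.
Full post-order sequence: U, T, K, N, X, Y, H, C, Q, D, W.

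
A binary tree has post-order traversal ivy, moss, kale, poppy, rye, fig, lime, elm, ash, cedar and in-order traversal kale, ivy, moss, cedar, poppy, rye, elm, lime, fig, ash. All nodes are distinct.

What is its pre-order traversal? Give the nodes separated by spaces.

The last element of post-order is the root; it splits in-order into left and right subtrees.
Root cedar: left subtree has 3 nodes {kale, ivy, moss}, right has 6 {poppy, rye, elm, lime, fig, ash}.
  Root kale: left subtree has 0 nodes { }, right has 2 {ivy, moss}.
    Root moss: left subtree has 1 node {ivy}, right has 0 { }.
  Root ash: left subtree has 5 nodes {poppy, rye, elm, lime, fig}, right has 0 { }.
    Root elm: left subtree has 2 nodes {poppy, rye}, right has 2 {lime, fig}.
      Root rye: left subtree has 1 node {poppy}, right has 0 { }.
      Root lime: left subtree has 0 nodes { }, right has 1 {fig}.

cedar kale moss ivy ash elm rye poppy lime fig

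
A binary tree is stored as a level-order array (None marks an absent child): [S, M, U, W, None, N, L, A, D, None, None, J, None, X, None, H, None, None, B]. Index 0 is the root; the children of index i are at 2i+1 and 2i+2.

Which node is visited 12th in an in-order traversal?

In-order visits the left subtree, then the node, then the right subtree.
At S: go left to M.
  At M: go left to W.
    At W: go left to A.
      At A: go left to H.
        H is a leaf — visit H.
      Visit A.
      At A: no right child.
    Visit W.
    At W: go right to D.
      At D: no left child.
      Visit D.
      At D: go right to B.
        B is a leaf — visit B.
  Visit M.
  At M: no right child.
Visit S.
At S: go right to U.
  At U: go left to N.
    At N: go left to J.
      J is a leaf — visit J.
    Visit N.
    At N: no right child.
  Visit U.
  At U: go right to L.
    At L: go left to X.
      X is a leaf — visit X.
    Visit L.
    At L: no right child.
Full in-order sequence: H, A, W, D, B, M, S, J, N, U, X, L.

L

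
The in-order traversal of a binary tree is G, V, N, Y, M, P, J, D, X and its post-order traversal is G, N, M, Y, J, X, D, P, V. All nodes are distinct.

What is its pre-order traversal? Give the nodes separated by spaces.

V G P Y N M D J X

The last element of post-order is the root; it splits in-order into left and right subtrees.
Root V: left subtree has 1 node {G}, right has 7 {N, Y, M, P, J, D, X}.
  Root P: left subtree has 3 nodes {N, Y, M}, right has 3 {J, D, X}.
    Root Y: left subtree has 1 node {N}, right has 1 {M}.
    Root D: left subtree has 1 node {J}, right has 1 {X}.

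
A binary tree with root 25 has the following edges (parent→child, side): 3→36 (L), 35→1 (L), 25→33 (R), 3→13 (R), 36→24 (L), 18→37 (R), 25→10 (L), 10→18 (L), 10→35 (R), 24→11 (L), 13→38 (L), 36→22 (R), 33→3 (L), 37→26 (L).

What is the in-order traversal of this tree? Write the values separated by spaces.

In-order visits the left subtree, then the node, then the right subtree.
At 25: go left to 10.
  At 10: go left to 18.
    At 18: no left child.
    Visit 18.
    At 18: go right to 37.
      At 37: go left to 26.
        26 is a leaf — visit 26.
      Visit 37.
      At 37: no right child.
  Visit 10.
  At 10: go right to 35.
    At 35: go left to 1.
      1 is a leaf — visit 1.
    Visit 35.
    At 35: no right child.
Visit 25.
At 25: go right to 33.
  At 33: go left to 3.
    At 3: go left to 36.
      At 36: go left to 24.
        At 24: go left to 11.
          11 is a leaf — visit 11.
        Visit 24.
        At 24: no right child.
      Visit 36.
      At 36: go right to 22.
        22 is a leaf — visit 22.
    Visit 3.
    At 3: go right to 13.
      At 13: go left to 38.
        38 is a leaf — visit 38.
      Visit 13.
      At 13: no right child.
  Visit 33.
  At 33: no right child.

18 26 37 10 1 35 25 11 24 36 22 3 38 13 33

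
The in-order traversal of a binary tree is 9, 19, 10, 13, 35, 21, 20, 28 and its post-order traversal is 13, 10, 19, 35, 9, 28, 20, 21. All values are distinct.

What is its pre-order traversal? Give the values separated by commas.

21, 9, 35, 19, 10, 13, 20, 28

The last element of post-order is the root; it splits in-order into left and right subtrees.
Root 21: left subtree has 5 nodes {9, 19, 10, 13, 35}, right has 2 {20, 28}.
  Root 9: left subtree has 0 nodes { }, right has 4 {19, 10, 13, 35}.
    Root 35: left subtree has 3 nodes {19, 10, 13}, right has 0 { }.
      Root 19: left subtree has 0 nodes { }, right has 2 {10, 13}.
        Root 10: left subtree has 0 nodes { }, right has 1 {13}.
  Root 20: left subtree has 0 nodes { }, right has 1 {28}.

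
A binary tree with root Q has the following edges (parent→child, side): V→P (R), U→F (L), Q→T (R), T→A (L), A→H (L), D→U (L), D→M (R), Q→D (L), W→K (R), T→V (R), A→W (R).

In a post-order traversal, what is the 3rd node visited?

M

Post-order visits the left subtree, then the right subtree, then the node.
At Q: go left to D.
  At D: go left to U.
    At U: go left to F.
      F is a leaf — visit F.
    At U: no right child.
    Visit U.
  At D: go right to M.
    M is a leaf — visit M.
  Visit D.
At Q: go right to T.
  At T: go left to A.
    At A: go left to H.
      H is a leaf — visit H.
    At A: go right to W.
      At W: no left child.
      At W: go right to K.
        K is a leaf — visit K.
      Visit W.
    Visit A.
  At T: go right to V.
    At V: no left child.
    At V: go right to P.
      P is a leaf — visit P.
    Visit V.
  Visit T.
Visit Q.
Full post-order sequence: F, U, M, D, H, K, W, A, P, V, T, Q.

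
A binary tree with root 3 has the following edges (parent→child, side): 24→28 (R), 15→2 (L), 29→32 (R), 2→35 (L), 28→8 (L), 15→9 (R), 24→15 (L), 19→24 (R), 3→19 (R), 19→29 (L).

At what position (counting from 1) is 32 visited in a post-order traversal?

Post-order visits the left subtree, then the right subtree, then the node.
At 3: no left child.
At 3: go right to 19.
  At 19: go left to 29.
    At 29: no left child.
    At 29: go right to 32.
      32 is a leaf — visit 32.
    Visit 29.
  At 19: go right to 24.
    At 24: go left to 15.
      At 15: go left to 2.
        At 2: go left to 35.
          35 is a leaf — visit 35.
        At 2: no right child.
        Visit 2.
      At 15: go right to 9.
        9 is a leaf — visit 9.
      Visit 15.
    At 24: go right to 28.
      At 28: go left to 8.
        8 is a leaf — visit 8.
      At 28: no right child.
      Visit 28.
    Visit 24.
  Visit 19.
Visit 3.
Full post-order sequence: 32, 29, 35, 2, 9, 15, 8, 28, 24, 19, 3.

1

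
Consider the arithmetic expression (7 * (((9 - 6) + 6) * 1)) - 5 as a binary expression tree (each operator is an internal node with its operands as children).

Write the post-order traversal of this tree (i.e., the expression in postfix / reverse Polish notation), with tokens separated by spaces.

7 9 6 - 6 + 1 * * 5 -

Post-order on an expression tree gives postfix notation: for each operator, emit left operand, right operand, then the operator.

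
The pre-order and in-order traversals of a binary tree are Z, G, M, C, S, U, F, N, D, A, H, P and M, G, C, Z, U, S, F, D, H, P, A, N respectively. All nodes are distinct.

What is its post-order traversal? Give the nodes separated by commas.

M, C, G, U, P, H, A, D, N, F, S, Z

The first element of pre-order is the root; it splits in-order into left and right subtrees.
Root Z: left subtree has 3 nodes {M, G, C}, right has 8 {U, S, F, D, H, P, A, N}.
  Root G: left subtree has 1 node {M}, right has 1 {C}.
  Root S: left subtree has 1 node {U}, right has 6 {F, D, H, P, A, N}.
    Root F: left subtree has 0 nodes { }, right has 5 {D, H, P, A, N}.
      Root N: left subtree has 4 nodes {D, H, P, A}, right has 0 { }.
        Root D: left subtree has 0 nodes { }, right has 3 {H, P, A}.
          Root A: left subtree has 2 nodes {H, P}, right has 0 { }.
            Root H: left subtree has 0 nodes { }, right has 1 {P}.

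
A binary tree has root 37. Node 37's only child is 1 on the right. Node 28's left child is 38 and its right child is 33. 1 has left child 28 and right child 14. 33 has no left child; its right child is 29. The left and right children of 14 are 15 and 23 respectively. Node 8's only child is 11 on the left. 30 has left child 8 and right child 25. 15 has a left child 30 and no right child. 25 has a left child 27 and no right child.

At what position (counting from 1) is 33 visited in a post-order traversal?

3

Post-order visits the left subtree, then the right subtree, then the node.
At 37: no left child.
At 37: go right to 1.
  At 1: go left to 28.
    At 28: go left to 38.
      38 is a leaf — visit 38.
    At 28: go right to 33.
      At 33: no left child.
      At 33: go right to 29.
        29 is a leaf — visit 29.
      Visit 33.
    Visit 28.
  At 1: go right to 14.
    At 14: go left to 15.
      At 15: go left to 30.
        At 30: go left to 8.
          At 8: go left to 11.
            11 is a leaf — visit 11.
          At 8: no right child.
          Visit 8.
        At 30: go right to 25.
          At 25: go left to 27.
            27 is a leaf — visit 27.
          At 25: no right child.
          Visit 25.
        Visit 30.
      At 15: no right child.
      Visit 15.
    At 14: go right to 23.
      23 is a leaf — visit 23.
    Visit 14.
  Visit 1.
Visit 37.
Full post-order sequence: 38, 29, 33, 28, 11, 8, 27, 25, 30, 15, 23, 14, 1, 37.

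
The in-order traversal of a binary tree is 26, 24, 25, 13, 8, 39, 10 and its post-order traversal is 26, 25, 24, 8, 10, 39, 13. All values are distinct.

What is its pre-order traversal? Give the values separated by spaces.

13 24 26 25 39 8 10

The last element of post-order is the root; it splits in-order into left and right subtrees.
Root 13: left subtree has 3 nodes {26, 24, 25}, right has 3 {8, 39, 10}.
  Root 24: left subtree has 1 node {26}, right has 1 {25}.
  Root 39: left subtree has 1 node {8}, right has 1 {10}.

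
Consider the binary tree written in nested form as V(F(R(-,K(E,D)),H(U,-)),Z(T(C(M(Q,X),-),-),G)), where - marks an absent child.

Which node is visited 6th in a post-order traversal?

H

Post-order visits the left subtree, then the right subtree, then the node.
At V: go left to F.
  At F: go left to R.
    At R: no left child.
    At R: go right to K.
      At K: go left to E.
        E is a leaf — visit E.
      At K: go right to D.
        D is a leaf — visit D.
      Visit K.
    Visit R.
  At F: go right to H.
    At H: go left to U.
      U is a leaf — visit U.
    At H: no right child.
    Visit H.
  Visit F.
At V: go right to Z.
  At Z: go left to T.
    At T: go left to C.
      At C: go left to M.
        At M: go left to Q.
          Q is a leaf — visit Q.
        At M: go right to X.
          X is a leaf — visit X.
        Visit M.
      At C: no right child.
      Visit C.
    At T: no right child.
    Visit T.
  At Z: go right to G.
    G is a leaf — visit G.
  Visit Z.
Visit V.
Full post-order sequence: E, D, K, R, U, H, F, Q, X, M, C, T, G, Z, V.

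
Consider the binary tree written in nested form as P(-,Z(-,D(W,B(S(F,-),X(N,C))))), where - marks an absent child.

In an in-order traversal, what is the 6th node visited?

In-order visits the left subtree, then the node, then the right subtree.
At P: no left child.
Visit P.
At P: go right to Z.
  At Z: no left child.
  Visit Z.
  At Z: go right to D.
    At D: go left to W.
      W is a leaf — visit W.
    Visit D.
    At D: go right to B.
      At B: go left to S.
        At S: go left to F.
          F is a leaf — visit F.
        Visit S.
        At S: no right child.
      Visit B.
      At B: go right to X.
        At X: go left to N.
          N is a leaf — visit N.
        Visit X.
        At X: go right to C.
          C is a leaf — visit C.
Full in-order sequence: P, Z, W, D, F, S, B, N, X, C.

S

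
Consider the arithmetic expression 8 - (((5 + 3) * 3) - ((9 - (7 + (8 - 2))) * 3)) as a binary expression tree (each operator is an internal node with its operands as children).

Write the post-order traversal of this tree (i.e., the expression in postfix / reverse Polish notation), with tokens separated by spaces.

8 5 3 + 3 * 9 7 8 2 - + - 3 * - -

Post-order on an expression tree gives postfix notation: for each operator, emit left operand, right operand, then the operator.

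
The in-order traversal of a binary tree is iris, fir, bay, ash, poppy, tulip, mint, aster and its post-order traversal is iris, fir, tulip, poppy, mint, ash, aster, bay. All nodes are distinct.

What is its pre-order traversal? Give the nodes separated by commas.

The last element of post-order is the root; it splits in-order into left and right subtrees.
Root bay: left subtree has 2 nodes {iris, fir}, right has 5 {ash, poppy, tulip, mint, aster}.
  Root fir: left subtree has 1 node {iris}, right has 0 { }.
  Root aster: left subtree has 4 nodes {ash, poppy, tulip, mint}, right has 0 { }.
    Root ash: left subtree has 0 nodes { }, right has 3 {poppy, tulip, mint}.
      Root mint: left subtree has 2 nodes {poppy, tulip}, right has 0 { }.
        Root poppy: left subtree has 0 nodes { }, right has 1 {tulip}.

bay, fir, iris, aster, ash, mint, poppy, tulip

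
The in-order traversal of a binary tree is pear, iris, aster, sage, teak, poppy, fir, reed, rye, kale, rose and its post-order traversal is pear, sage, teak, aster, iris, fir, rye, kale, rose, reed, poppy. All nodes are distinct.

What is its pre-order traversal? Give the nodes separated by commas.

poppy, iris, pear, aster, teak, sage, reed, fir, rose, kale, rye

The last element of post-order is the root; it splits in-order into left and right subtrees.
Root poppy: left subtree has 5 nodes {pear, iris, aster, sage, teak}, right has 5 {fir, reed, rye, kale, rose}.
  Root iris: left subtree has 1 node {pear}, right has 3 {aster, sage, teak}.
    Root aster: left subtree has 0 nodes { }, right has 2 {sage, teak}.
      Root teak: left subtree has 1 node {sage}, right has 0 { }.
  Root reed: left subtree has 1 node {fir}, right has 3 {rye, kale, rose}.
    Root rose: left subtree has 2 nodes {rye, kale}, right has 0 { }.
      Root kale: left subtree has 1 node {rye}, right has 0 { }.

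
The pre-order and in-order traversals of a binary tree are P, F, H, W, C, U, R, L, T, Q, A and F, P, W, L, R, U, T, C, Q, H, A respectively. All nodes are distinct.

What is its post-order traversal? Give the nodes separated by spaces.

The first element of pre-order is the root; it splits in-order into left and right subtrees.
Root P: left subtree has 1 node {F}, right has 9 {W, L, R, U, T, C, Q, H, A}.
  Root H: left subtree has 7 nodes {W, L, R, U, T, C, Q}, right has 1 {A}.
    Root W: left subtree has 0 nodes { }, right has 6 {L, R, U, T, C, Q}.
      Root C: left subtree has 4 nodes {L, R, U, T}, right has 1 {Q}.
        Root U: left subtree has 2 nodes {L, R}, right has 1 {T}.
          Root R: left subtree has 1 node {L}, right has 0 { }.

F L R T U Q C W A H P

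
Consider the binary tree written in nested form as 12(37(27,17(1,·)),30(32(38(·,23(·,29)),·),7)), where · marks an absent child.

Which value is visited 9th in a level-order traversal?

Level-order visits nodes level by level from the root, left to right within each level.
Level 0: 12
Level 1: 37, 30
Level 2: 27, 17, 32, 7
Level 3: 1, 38
Level 4: 23
Level 5: 29
Full level-order sequence: 12, 37, 30, 27, 17, 32, 7, 1, 38, 23, 29.

38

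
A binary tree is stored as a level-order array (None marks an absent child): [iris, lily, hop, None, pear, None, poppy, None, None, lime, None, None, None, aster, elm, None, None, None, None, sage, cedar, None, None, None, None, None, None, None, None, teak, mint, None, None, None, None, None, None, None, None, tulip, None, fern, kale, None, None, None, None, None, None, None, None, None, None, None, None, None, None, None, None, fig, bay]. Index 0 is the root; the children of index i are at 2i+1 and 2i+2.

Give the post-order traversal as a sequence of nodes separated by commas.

tulip, sage, fern, kale, cedar, lime, pear, lily, aster, fig, bay, teak, mint, elm, poppy, hop, iris

Post-order visits the left subtree, then the right subtree, then the node.
At iris: go left to lily.
  At lily: no left child.
  At lily: go right to pear.
    At pear: go left to lime.
      At lime: go left to sage.
        At sage: go left to tulip.
          tulip is a leaf — visit tulip.
        At sage: no right child.
        Visit sage.
      At lime: go right to cedar.
        At cedar: go left to fern.
          fern is a leaf — visit fern.
        At cedar: go right to kale.
          kale is a leaf — visit kale.
        Visit cedar.
      Visit lime.
    At pear: no right child.
    Visit pear.
  Visit lily.
At iris: go right to hop.
  At hop: no left child.
  At hop: go right to poppy.
    At poppy: go left to aster.
      aster is a leaf — visit aster.
    At poppy: go right to elm.
      At elm: go left to teak.
        At teak: go left to fig.
          fig is a leaf — visit fig.
        At teak: go right to bay.
          bay is a leaf — visit bay.
        Visit teak.
      At elm: go right to mint.
        mint is a leaf — visit mint.
      Visit elm.
    Visit poppy.
  Visit hop.
Visit iris.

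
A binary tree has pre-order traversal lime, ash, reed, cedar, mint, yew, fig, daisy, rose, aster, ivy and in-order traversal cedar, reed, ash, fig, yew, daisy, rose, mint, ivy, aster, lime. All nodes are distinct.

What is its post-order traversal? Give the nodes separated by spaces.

cedar reed fig rose daisy yew ivy aster mint ash lime

The first element of pre-order is the root; it splits in-order into left and right subtrees.
Root lime: left subtree has 10 nodes {cedar, reed, ash, fig, yew, daisy, rose, mint, ivy, aster}, right has 0 { }.
  Root ash: left subtree has 2 nodes {cedar, reed}, right has 7 {fig, yew, daisy, rose, mint, ivy, aster}.
    Root reed: left subtree has 1 node {cedar}, right has 0 { }.
    Root mint: left subtree has 4 nodes {fig, yew, daisy, rose}, right has 2 {ivy, aster}.
      Root yew: left subtree has 1 node {fig}, right has 2 {daisy, rose}.
        Root daisy: left subtree has 0 nodes { }, right has 1 {rose}.
      Root aster: left subtree has 1 node {ivy}, right has 0 { }.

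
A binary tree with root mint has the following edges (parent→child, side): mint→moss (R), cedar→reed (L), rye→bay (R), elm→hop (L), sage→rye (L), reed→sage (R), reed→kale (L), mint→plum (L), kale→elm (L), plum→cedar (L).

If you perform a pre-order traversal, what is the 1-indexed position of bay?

Pre-order visits the node, then its left subtree, then its right subtree.
Visit mint.
At mint: go left to plum.
  Visit plum.
  At plum: go left to cedar.
    Visit cedar.
    At cedar: go left to reed.
      Visit reed.
      At reed: go left to kale.
        Visit kale.
        At kale: go left to elm.
          Visit elm.
          At elm: go left to hop.
            hop is a leaf — visit hop.
          At elm: no right child.
        At kale: no right child.
      At reed: go right to sage.
        Visit sage.
        At sage: go left to rye.
          Visit rye.
          At rye: no left child.
          At rye: go right to bay.
            bay is a leaf — visit bay.
        At sage: no right child.
    At cedar: no right child.
  At plum: no right child.
At mint: go right to moss.
  moss is a leaf — visit moss.
Full pre-order sequence: mint, plum, cedar, reed, kale, elm, hop, sage, rye, bay, moss.

10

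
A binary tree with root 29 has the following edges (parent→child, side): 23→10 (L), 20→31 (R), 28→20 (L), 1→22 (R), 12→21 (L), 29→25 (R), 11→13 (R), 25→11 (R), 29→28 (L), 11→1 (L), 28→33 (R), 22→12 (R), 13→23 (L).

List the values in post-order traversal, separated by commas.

Post-order visits the left subtree, then the right subtree, then the node.
At 29: go left to 28.
  At 28: go left to 20.
    At 20: no left child.
    At 20: go right to 31.
      31 is a leaf — visit 31.
    Visit 20.
  At 28: go right to 33.
    33 is a leaf — visit 33.
  Visit 28.
At 29: go right to 25.
  At 25: no left child.
  At 25: go right to 11.
    At 11: go left to 1.
      At 1: no left child.
      At 1: go right to 22.
        At 22: no left child.
        At 22: go right to 12.
          At 12: go left to 21.
            21 is a leaf — visit 21.
          At 12: no right child.
          Visit 12.
        Visit 22.
      Visit 1.
    At 11: go right to 13.
      At 13: go left to 23.
        At 23: go left to 10.
          10 is a leaf — visit 10.
        At 23: no right child.
        Visit 23.
      At 13: no right child.
      Visit 13.
    Visit 11.
  Visit 25.
Visit 29.

31, 20, 33, 28, 21, 12, 22, 1, 10, 23, 13, 11, 25, 29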